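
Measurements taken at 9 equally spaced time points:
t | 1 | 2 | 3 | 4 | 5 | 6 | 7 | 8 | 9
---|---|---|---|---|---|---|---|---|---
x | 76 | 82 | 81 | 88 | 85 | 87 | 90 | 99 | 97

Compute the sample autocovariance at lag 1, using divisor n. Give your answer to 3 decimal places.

25.809

Mean x̄ = (76 + 82 + 81 + 88 + 85 + 87 + 90 + 99 + 97)/9 = 87.2222
Σ_{t=1}^{8}(x_t−x̄)(x_{t+1}−x̄) = 232.2840
γ_1 = 232.2840 / 9 = 25.809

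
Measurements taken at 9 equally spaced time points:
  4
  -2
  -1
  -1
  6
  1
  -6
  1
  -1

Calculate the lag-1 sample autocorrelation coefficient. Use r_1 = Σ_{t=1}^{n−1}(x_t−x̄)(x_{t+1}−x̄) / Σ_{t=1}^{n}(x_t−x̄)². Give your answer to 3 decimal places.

Mean x̄ = (4 − 2 − 1 − 1 + 6 + 1 − 6 + 1 − 1)/9 = 0.1111
Numerator Σ_{t=1}^{8}(x_t−x̄)(x_{t+1}−x̄) = -17.7901
Denominator Σ(x_t−x̄)² = 96.8889
r_1 = -17.7901 / 96.8889 = -0.184

-0.184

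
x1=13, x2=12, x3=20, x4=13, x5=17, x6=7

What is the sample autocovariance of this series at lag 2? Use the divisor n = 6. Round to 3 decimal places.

3.741

Mean x̄ = (13 + 12 + 20 + 13 + 17 + 7)/6 = 13.6667
Σ_{t=1}^{4}(x_t−x̄)(x_{t+2}−x̄) = 22.4444
γ_2 = 22.4444 / 6 = 3.741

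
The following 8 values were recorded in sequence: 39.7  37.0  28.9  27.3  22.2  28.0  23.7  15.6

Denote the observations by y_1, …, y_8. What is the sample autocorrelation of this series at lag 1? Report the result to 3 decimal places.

Mean ȳ = (39.7 + 37.0 + 28.9 + 27.3 + 22.2 + 28.0 + 23.7 + 15.6)/8 = 27.8000
Deviations from mean: 11.9000, 9.2000, 1.1000, -0.5000, -5.6000, 0.2000, -4.1000, -12.2000
Σ(y_t−ȳ)(y_{t+1}−ȳ) = (109.4800) + (10.1200) + (-0.5500) + (2.8000) + (-1.1200) + (-0.8200) + (50.0200) = 169.9300
Denominator Σ(y_t−ȳ)² = 424.7600
r_1 = 169.9300 / 424.7600 = 0.400

0.400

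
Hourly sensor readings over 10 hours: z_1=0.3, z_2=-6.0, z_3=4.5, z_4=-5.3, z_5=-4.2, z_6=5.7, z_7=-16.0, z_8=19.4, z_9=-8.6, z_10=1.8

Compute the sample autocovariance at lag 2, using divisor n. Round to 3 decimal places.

Mean z̄ = (0.3 − 6.0 + 4.5 − 5.3 − 4.2 + 5.7 − 16.0 + 19.4 − 8.6 + 1.8)/10 = -0.8400
Σ_{t=1}^{8}(z_t−z̄)(z_{t+2}−z̄) = 336.3728
γ_2 = 336.3728 / 10 = 33.637

33.637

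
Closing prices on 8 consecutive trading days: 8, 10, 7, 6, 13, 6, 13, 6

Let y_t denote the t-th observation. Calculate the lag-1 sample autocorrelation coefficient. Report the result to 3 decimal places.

-0.701

Mean ȳ = (8 + 10 + 7 + 6 + 13 + 6 + 13 + 6)/8 = 8.6250
Deviations from mean: -0.6250, 1.3750, -1.6250, -2.6250, 4.3750, -2.6250, 4.3750, -2.6250
Σ(y_t−ȳ)(y_{t+1}−ȳ) = (-0.8594) + (-2.2344) + (4.2656) + (-11.4844) + (-11.4844) + (-11.4844) + (-11.4844) = -44.7656
Denominator Σ(y_t−ȳ)² = 63.8750
r_1 = -44.7656 / 63.8750 = -0.701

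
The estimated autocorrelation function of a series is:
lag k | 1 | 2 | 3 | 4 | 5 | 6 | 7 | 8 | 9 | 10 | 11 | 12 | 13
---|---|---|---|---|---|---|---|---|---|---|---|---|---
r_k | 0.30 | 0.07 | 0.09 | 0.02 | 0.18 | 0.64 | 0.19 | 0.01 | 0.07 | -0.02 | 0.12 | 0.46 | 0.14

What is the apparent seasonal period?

The largest autocorrelation is r_6 = 0.64, with a weaker echo at lag 12 (0.46); the remaining lags stay at or below 0.30. The elevated value at lag 1 (0.30), dropping to 0.07 at lag 2, reflects decaying short-term dependence rather than seasonality.
The dominant spike at lag 6 indicates a seasonal period of 6.

6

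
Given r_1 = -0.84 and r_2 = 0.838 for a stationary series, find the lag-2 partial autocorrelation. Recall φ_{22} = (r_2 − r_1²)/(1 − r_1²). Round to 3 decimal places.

0.450

φ_{22} = (r_2 − r_1²) / (1 − r_1²)
r_1² = (-0.84)² = 0.7056
Numerator = 0.838 − 0.7056 = 0.1324; denominator = 1 − 0.7056 = 0.2944
φ_{22} = 0.1324 / 0.2944 = 0.450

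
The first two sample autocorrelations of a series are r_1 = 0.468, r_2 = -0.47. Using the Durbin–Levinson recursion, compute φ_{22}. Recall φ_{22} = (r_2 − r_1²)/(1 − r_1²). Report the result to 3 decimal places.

-0.882

φ_{22} = (r_2 − r_1²) / (1 − r_1²)
r_1² = (0.468)² = 0.219024
Numerator = -0.47 − 0.2190 = -0.6890; denominator = 1 − 0.2190 = 0.7810
φ_{22} = -0.6890 / 0.7810 = -0.882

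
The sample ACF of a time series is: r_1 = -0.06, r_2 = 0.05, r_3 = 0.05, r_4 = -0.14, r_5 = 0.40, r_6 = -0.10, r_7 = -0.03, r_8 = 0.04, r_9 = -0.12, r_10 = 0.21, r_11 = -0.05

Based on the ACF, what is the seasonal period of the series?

5

The largest autocorrelation is r_5 = 0.40, with a weaker echo at lag 10 (0.21); the remaining lags stay at or below 0.05.
The dominant spike at lag 5 indicates a seasonal period of 5.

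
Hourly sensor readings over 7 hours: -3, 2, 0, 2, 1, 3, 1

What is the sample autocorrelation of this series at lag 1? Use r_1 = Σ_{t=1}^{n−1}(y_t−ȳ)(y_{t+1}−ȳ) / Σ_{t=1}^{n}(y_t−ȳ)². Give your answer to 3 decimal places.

Mean ȳ = (-3 + 2 + 0 + 2 + 1 + 3 + 1)/7 = 0.8571
Deviations from mean: -3.8571, 1.1429, -0.8571, 1.1429, 0.1429, 2.1429, 0.1429
Σ(y_t−ȳ)(y_{t+1}−ȳ) = (-4.4082) + (-0.9796) + (-0.9796) + (0.1633) + (0.3061) + (0.3061) = -5.5918
Denominator Σ(y_t−ȳ)² = 22.8571
r_1 = -5.5918 / 22.8571 = -0.245

-0.245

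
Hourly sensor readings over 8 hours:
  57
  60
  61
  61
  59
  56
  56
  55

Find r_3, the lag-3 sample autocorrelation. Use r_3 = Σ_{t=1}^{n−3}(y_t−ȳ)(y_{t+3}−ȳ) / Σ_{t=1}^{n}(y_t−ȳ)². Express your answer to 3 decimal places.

Mean ȳ = (57 + 60 + 61 + 61 + 59 + 56 + 56 + 55)/8 = 58.1250
Numerator Σ_{t=1}^{5}(y_t−ȳ)(y_{t+3}−ȳ) = -16.5469
Denominator Σ(y_t−ȳ)² = 40.8750
r_3 = -16.5469 / 40.8750 = -0.405

-0.405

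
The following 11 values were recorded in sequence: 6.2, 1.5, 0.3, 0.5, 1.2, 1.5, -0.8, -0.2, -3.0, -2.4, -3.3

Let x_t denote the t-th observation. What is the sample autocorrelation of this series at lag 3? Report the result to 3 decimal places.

Mean x̄ = (6.2 + 1.5 + 0.3 + 0.5 + 1.2 + 1.5 − 0.8 − 0.2 − 3.0 − 2.4 − 3.3)/11 = 0.1364
Numerator Σ_{t=1}^{8}(x_t−x̄)(x_{t+3}−x̄) = 2.4342
Denominator Σ(x_t−x̄)² = 70.8455
r_3 = 2.4342 / 70.8455 = 0.034

0.034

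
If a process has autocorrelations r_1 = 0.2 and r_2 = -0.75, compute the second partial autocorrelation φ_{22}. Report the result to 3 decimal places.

-0.823

φ_{22} = (r_2 − r_1²) / (1 − r_1²)
r_1² = (0.2)² = 0.04
Numerator = -0.75 − 0.0400 = -0.7900; denominator = 1 − 0.0400 = 0.9600
φ_{22} = -0.7900 / 0.9600 = -0.823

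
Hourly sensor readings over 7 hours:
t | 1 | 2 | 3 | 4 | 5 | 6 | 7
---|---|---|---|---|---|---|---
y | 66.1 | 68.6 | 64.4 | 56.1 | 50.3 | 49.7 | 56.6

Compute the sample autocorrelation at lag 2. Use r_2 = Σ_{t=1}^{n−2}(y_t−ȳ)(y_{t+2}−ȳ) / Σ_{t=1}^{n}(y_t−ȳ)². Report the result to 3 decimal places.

Mean ȳ = (66.1 + 68.6 + 64.4 + 56.1 + 50.3 + 49.7 + 56.6)/7 = 58.8286
Σ(y_t−ȳ)(y_{t+2}−ȳ) = (40.5122) + (-26.6620) + (-47.5163) + (24.9080) + (19.0065) = 10.2484
Denominator Σ(y_t−ȳ)² = 347.8743
r_2 = 10.2484 / 347.8743 = 0.029

0.029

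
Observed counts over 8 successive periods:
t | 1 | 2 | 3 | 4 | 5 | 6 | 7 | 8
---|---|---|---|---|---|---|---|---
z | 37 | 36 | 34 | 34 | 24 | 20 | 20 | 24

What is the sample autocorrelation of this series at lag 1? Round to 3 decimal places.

Mean z̄ = (37 + 36 + 34 + 34 + 24 + 20 + 20 + 24)/8 = 28.6250
Deviations from mean: 8.3750, 7.3750, 5.3750, 5.3750, -4.6250, -8.6250, -8.6250, -4.6250
Σ(z_t−z̄)(z_{t+1}−z̄) = (61.7656) + (39.6406) + (28.8906) + (-24.8594) + (39.8906) + (74.3906) + (39.8906) = 259.6094
Denominator Σ(z_t−z̄)² = 373.8750
r_1 = 259.6094 / 373.8750 = 0.694

0.694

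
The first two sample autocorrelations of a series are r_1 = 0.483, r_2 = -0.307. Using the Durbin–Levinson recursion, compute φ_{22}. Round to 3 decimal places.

φ_{22} = (r_2 − r_1²) / (1 − r_1²)
r_1² = (0.483)² = 0.233289
Numerator = -0.307 − 0.2333 = -0.5403; denominator = 1 − 0.2333 = 0.7667
φ_{22} = -0.5403 / 0.7667 = -0.705

-0.705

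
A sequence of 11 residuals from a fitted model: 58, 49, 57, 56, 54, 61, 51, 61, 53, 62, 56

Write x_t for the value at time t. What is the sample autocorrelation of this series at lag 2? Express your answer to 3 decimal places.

0.449

Mean x̄ = (58 + 49 + 57 + 56 + 54 + 61 + 51 + 61 + 53 + 62 + 56)/11 = 56.1818
Numerator Σ_{t=1}^{9}(x_t−x̄)(x_{t+2}−x̄) = 79.7521
Denominator Σ(x_t−x̄)² = 177.6364
r_2 = 79.7521 / 177.6364 = 0.449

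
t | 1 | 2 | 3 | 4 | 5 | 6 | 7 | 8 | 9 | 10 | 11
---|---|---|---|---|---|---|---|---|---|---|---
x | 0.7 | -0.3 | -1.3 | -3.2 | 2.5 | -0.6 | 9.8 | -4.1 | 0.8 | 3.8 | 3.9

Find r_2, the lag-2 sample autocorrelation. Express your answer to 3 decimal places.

0.097

Mean x̄ = (0.7 − 0.3 − 1.3 − 3.2 + 2.5 − 0.6 + 9.8 − 4.1 + 0.8 + 3.8 + 3.9)/11 = 1.0909
Numerator Σ_{t=1}^{9}(x_t−x̄)(x_{t+2}−x̄) = 14.4253
Denominator Σ(x_t−x̄)² = 149.1691
r_2 = 14.4253 / 149.1691 = 0.097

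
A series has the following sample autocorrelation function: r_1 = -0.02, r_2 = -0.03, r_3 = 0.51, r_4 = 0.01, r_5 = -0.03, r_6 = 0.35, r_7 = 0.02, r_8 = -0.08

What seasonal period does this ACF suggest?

3

The largest autocorrelation is r_3 = 0.51, with a weaker echo at lag 6 (0.35); the remaining lags stay at or below 0.02.
The dominant spike at lag 3 indicates a seasonal period of 3.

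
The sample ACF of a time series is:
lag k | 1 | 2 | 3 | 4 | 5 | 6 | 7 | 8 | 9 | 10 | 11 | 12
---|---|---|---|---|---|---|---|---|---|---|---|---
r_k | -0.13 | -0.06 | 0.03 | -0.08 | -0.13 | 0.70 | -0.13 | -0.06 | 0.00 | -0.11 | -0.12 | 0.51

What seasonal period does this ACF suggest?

The largest autocorrelation is r_6 = 0.70, with a weaker echo at lag 12 (0.51); the remaining lags stay at or below 0.03.
The dominant spike at lag 6 indicates a seasonal period of 6.

6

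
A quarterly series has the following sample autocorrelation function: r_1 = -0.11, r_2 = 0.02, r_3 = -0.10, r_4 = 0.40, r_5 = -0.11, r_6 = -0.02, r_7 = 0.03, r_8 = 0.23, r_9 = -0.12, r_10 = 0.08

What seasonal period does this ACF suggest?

The largest autocorrelation is r_4 = 0.40, with a weaker echo at lag 8 (0.23); the remaining lags stay at or below 0.08.
The dominant spike at lag 4 indicates a seasonal period of 4.

4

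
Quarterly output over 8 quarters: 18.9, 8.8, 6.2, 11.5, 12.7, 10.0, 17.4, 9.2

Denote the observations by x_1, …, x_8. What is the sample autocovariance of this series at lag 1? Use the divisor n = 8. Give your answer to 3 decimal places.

-3.649

Mean x̄ = (18.9 + 8.8 + 6.2 + 11.5 + 12.7 + 10.0 + 17.4 + 9.2)/8 = 11.8375
Deviations: 7.0625, -3.0375, -5.6375, -0.3375, 0.8625, -1.8375, 5.5625, -2.6375
Σ_{t=1}^{7}(x_t−x̄)(x_{t+1}−x̄) = -29.1939
γ_1 = -29.1939 / 8 = -3.649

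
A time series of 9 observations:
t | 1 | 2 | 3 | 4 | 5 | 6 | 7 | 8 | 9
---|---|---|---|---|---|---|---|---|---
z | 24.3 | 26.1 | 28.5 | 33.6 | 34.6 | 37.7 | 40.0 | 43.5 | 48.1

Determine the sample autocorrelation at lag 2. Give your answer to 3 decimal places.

Mean z̄ = (24.3 + 26.1 + 28.5 + 33.6 + 34.6 + 37.7 + 40.0 + 43.5 + 48.1)/9 = 35.1556
Σ(z_t−z̄)(z_{t+2}−z̄) = (72.2498) + (14.0864) + (3.6975) + (-3.9580) + (-2.6914) + (21.2320) + (62.7086) = 167.3249
Denominator Σ(z_t−z̄)² = 514.0022
r_2 = 167.3249 / 514.0022 = 0.326

0.326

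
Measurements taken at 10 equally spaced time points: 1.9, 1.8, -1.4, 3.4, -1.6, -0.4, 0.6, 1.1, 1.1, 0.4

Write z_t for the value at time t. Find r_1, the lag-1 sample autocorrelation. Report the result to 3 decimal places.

-0.481

Mean z̄ = (1.9 + 1.8 − 1.4 + 3.4 − 1.6 − 0.4 + 0.6 + 1.1 + 1.1 + 0.4)/10 = 0.6900
Numerator Σ_{t=1}^{9}(z_t−z̄)(z_{t+1}−z̄) = -10.2401
Denominator Σ(z_t−z̄)² = 21.2690
r_1 = -10.2401 / 21.2690 = -0.481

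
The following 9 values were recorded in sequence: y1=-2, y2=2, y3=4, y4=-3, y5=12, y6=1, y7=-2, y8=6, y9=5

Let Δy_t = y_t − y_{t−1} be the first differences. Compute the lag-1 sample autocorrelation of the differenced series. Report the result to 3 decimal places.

-0.578

First differences Δy: 4, 2, -7, 15, -11, -3, 8, -1
Mean of differences = 0.8750
Numerator Σ(Δy_t−Δȳ)(Δy_{t+1}−Δȳ) = -279.2656
Denominator Σ(Δy_t−Δȳ)² = 482.8750
r_1(Δy) = -279.2656 / 482.8750 = -0.578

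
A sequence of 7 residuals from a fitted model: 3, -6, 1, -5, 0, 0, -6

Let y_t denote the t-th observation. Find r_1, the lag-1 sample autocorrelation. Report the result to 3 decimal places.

Mean ȳ = (3 − 6 + 1 − 5 + 0 + 0 − 6)/7 = -1.8571
Σ(y_t−ȳ)(y_{t+1}−ȳ) = (-20.1224) + (-11.8367) + (-8.9796) + (-5.8367) + (3.4490) + (-7.6939) = -51.0204
Denominator Σ(y_t−ȳ)² = 82.8571
r_1 = -51.0204 / 82.8571 = -0.616

-0.616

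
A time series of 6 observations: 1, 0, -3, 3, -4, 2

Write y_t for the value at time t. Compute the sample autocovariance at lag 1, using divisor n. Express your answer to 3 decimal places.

Mean ȳ = (1 + 0 − 3 + 3 − 4 + 2)/6 = -0.1667
Σ_{t=1}^{5}(y_t−ȳ)(y_{t+1}−ȳ) = -29.6944
γ_1 = -29.6944 / 6 = -4.949

-4.949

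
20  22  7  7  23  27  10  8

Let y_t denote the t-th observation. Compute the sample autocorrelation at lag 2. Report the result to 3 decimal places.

Mean ȳ = (20 + 22 + 7 + 7 + 23 + 27 + 10 + 8)/8 = 15.5000
Deviations from mean: 4.5000, 6.5000, -8.5000, -8.5000, 7.5000, 11.5000, -5.5000, -7.5000
Numerator Σ_{t=1}^{6}(y_t−ȳ)(y_{t+2}−ȳ) = -382.5000
Denominator Σ(y_t−ȳ)² = 482.0000
r_2 = -382.5000 / 482.0000 = -0.794

-0.794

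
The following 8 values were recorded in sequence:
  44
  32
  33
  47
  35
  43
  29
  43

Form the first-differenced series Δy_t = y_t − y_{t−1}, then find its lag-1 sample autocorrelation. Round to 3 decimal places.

-0.606

First differences Δy: -12, 1, 14, -12, 8, -14, 14
Mean of differences = -0.1429
Numerator Σ(Δy_t−Δȳ)(Δy_{t+1}−Δȳ) = -570.4490
Denominator Σ(Δy_t−Δȳ)² = 940.8571
r_1(Δy) = -570.4490 / 940.8571 = -0.606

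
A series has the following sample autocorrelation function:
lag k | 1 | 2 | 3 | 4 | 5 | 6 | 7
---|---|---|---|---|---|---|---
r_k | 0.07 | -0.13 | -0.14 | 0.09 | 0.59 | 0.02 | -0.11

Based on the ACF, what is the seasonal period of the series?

5

The largest autocorrelation is r_5 = 0.59; the remaining lags stay at or below 0.09.
The dominant spike at lag 5 indicates a seasonal period of 5.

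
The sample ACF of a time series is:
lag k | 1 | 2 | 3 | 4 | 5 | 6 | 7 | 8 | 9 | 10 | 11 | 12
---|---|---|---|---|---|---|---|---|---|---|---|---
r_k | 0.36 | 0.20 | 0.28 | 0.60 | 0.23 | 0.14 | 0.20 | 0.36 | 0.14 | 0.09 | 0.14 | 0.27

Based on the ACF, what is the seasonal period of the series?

4

The largest autocorrelation is r_4 = 0.60; the remaining lags stay at or below 0.36. The elevated value at lag 1 (0.36), dropping to 0.20 at lag 2, reflects decaying short-term dependence rather than seasonality.
The dominant spike at lag 4 indicates a seasonal period of 4.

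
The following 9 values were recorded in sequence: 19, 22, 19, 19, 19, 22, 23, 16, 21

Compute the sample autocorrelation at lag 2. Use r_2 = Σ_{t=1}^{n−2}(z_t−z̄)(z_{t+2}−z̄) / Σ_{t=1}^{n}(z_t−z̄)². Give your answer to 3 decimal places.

-0.263

Mean z̄ = (19 + 22 + 19 + 19 + 19 + 22 + 23 + 16 + 21)/9 = 20.0000
Σ(z_t−z̄)(z_{t+2}−z̄) = (1.0000) + (-2.0000) + (1.0000) + (-2.0000) + (-3.0000) + (-8.0000) + (3.0000) = -10.0000
Denominator Σ(z_t−z̄)² = 38.0000
r_2 = -10.0000 / 38.0000 = -0.263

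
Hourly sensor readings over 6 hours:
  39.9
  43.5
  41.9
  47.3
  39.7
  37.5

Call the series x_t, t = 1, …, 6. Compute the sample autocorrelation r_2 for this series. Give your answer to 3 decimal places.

Mean x̄ = (39.9 + 43.5 + 41.9 + 47.3 + 39.7 + 37.5)/6 = 41.6333
Numerator Σ_{t=1}^{4}(x_t−x̄)(x_{t+2}−x̄) = -13.8222
Denominator Σ(x_t−x̄)² = 59.4933
r_2 = -13.8222 / 59.4933 = -0.232

-0.232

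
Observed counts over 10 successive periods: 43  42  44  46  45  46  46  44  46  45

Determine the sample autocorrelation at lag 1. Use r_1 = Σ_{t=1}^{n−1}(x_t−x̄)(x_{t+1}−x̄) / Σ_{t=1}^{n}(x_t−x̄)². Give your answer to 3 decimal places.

Mean x̄ = (43 + 42 + 44 + 46 + 45 + 46 + 46 + 44 + 46 + 45)/10 = 44.7000
Numerator Σ_{t=1}^{9}(x_t−x̄)(x_{t+1}−x̄) = 6.6100
Denominator Σ(x_t−x̄)² = 18.1000
r_1 = 6.6100 / 18.1000 = 0.365

0.365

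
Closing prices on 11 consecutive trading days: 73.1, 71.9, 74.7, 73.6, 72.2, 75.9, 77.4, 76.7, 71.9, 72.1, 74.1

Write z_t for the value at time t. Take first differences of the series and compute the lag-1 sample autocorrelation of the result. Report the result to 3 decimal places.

First differences Δz: -1.2, 2.8, -1.1, -1.4, 3.7, 1.5, -0.7, -4.8, 0.2, 2.0
Mean of differences = 0.1000
Numerator Σ(Δz_t−Δz̄)(Δz_{t+1}−Δz̄) = -2.8100
Denominator Σ(Δz_t−Δz̄)² = 55.8600
r_1(Δz) = -2.8100 / 55.8600 = -0.050

-0.050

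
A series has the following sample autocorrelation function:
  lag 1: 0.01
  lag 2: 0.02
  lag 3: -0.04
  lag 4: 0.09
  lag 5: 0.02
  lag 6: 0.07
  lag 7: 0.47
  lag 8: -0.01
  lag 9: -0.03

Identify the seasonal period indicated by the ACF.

7

The largest autocorrelation is r_7 = 0.47; the remaining lags stay at or below 0.09.
The dominant spike at lag 7 indicates a seasonal period of 7.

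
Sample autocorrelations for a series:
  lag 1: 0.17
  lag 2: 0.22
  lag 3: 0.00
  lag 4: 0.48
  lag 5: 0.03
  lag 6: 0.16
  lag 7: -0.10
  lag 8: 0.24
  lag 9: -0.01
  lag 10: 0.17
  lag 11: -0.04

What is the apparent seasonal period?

4

The largest autocorrelation is r_4 = 0.48, with a weaker echo at lag 8 (0.24); the remaining lags stay at or below 0.22.
The dominant spike at lag 4 indicates a seasonal period of 4.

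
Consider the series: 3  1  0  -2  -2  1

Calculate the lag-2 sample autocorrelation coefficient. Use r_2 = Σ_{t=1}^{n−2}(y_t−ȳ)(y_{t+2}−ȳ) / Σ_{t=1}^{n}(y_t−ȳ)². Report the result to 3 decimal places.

-0.198

Mean ȳ = (3 + 1 + 0 − 2 − 2 + 1)/6 = 0.1667
Deviations from mean: 2.8333, 0.8333, -0.1667, -2.1667, -2.1667, 0.8333
Numerator Σ_{t=1}^{4}(y_t−ȳ)(y_{t+2}−ȳ) = -3.7222
Denominator Σ(y_t−ȳ)² = 18.8333
r_2 = -3.7222 / 18.8333 = -0.198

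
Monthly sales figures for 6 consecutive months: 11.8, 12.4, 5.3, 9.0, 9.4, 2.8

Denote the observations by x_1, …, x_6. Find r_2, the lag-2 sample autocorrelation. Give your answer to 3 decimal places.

Mean x̄ = (11.8 + 12.4 + 5.3 + 9.0 + 9.4 + 2.8)/6 = 8.4500
Deviations from mean: 3.3500, 3.9500, -3.1500, 0.5500, 0.9500, -5.6500
Numerator Σ_{t=1}^{4}(x_t−x̄)(x_{t+2}−x̄) = -14.4800
Denominator Σ(x_t−x̄)² = 69.8750
r_2 = -14.4800 / 69.8750 = -0.207

-0.207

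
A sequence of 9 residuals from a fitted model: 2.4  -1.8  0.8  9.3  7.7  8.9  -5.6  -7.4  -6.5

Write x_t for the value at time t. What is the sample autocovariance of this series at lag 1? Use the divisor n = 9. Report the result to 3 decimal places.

Mean x̄ = (2.4 − 1.8 + 0.8 + 9.3 + 7.7 + 8.9 − 5.6 − 7.4 − 6.5)/9 = 0.8667
Σ_{t=1}^{8}(x_t−x̄)(x_{t+1}−x̄) = 170.4556
γ_1 = 170.4556 / 9 = 18.940

18.940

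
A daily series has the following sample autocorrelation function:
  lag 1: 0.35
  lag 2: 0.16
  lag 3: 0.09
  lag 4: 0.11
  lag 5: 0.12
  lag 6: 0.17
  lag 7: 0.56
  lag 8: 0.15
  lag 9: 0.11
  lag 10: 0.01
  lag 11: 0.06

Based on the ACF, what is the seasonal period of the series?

The largest autocorrelation is r_7 = 0.56; the remaining lags stay at or below 0.35. The elevated value at lag 1 (0.35), dropping to 0.16 at lag 2, reflects decaying short-term dependence rather than seasonality.
The dominant spike at lag 7 indicates a seasonal period of 7.

7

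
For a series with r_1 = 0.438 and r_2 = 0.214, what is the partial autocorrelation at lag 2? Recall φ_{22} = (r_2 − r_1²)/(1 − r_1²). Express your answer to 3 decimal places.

φ_{22} = (r_2 − r_1²) / (1 − r_1²)
r_1² = (0.438)² = 0.191844
Numerator = 0.214 − 0.1918 = 0.0222; denominator = 1 − 0.1918 = 0.8082
φ_{22} = 0.0222 / 0.8082 = 0.027

0.027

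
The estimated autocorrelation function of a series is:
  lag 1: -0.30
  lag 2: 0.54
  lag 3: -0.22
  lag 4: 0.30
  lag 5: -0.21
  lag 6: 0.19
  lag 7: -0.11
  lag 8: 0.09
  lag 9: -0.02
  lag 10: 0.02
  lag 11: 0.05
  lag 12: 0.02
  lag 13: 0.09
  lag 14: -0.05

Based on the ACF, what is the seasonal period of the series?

The largest autocorrelation is r_2 = 0.54, with weaker echoes at lags 4 (0.30) and 6 (0.19); the remaining lags stay at or below 0.09.
The dominant spike at lag 2 indicates a seasonal period of 2.

2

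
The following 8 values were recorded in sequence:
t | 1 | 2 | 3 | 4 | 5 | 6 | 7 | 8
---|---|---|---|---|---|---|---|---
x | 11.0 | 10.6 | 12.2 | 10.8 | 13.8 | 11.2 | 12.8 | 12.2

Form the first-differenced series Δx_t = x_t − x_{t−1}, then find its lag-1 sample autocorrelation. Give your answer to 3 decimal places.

-0.881

First differences Δx: -0.4, 1.6, -1.4, 3.0, -2.6, 1.6, -0.6
Mean of differences = 0.1714
Numerator Σ(Δx_t−Δx̄)(Δx_{t+1}−Δx̄) = -20.4065
Denominator Σ(Δx_t−Δx̄)² = 23.1543
r_1(Δx) = -20.4065 / 23.1543 = -0.881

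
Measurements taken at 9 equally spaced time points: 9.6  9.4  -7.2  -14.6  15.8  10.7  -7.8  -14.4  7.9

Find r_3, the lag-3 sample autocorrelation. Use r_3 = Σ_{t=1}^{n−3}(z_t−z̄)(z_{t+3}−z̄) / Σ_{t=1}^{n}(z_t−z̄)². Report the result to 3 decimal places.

-0.100

Mean z̄ = (9.6 + 9.4 − 7.2 − 14.6 + 15.8 + 10.7 − 7.8 − 14.4 + 7.9)/9 = 1.0444
Numerator Σ_{t=1}^{6}(z_t−z̄)(z_{t+3}−z̄) = -113.4915
Denominator Σ(z_t−z̄)² = 1130.4422
r_3 = -113.4915 / 1130.4422 = -0.100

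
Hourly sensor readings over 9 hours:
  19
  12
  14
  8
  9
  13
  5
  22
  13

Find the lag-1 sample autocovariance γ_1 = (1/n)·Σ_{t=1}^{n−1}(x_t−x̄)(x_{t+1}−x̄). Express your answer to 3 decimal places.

-7.314

Mean x̄ = (19 + 12 + 14 + 8 + 9 + 13 + 5 + 22 + 13)/9 = 12.7778
Σ_{t=1}^{8}(x_t−x̄)(x_{t+1}−x̄) = -65.8272
γ_1 = -65.8272 / 9 = -7.314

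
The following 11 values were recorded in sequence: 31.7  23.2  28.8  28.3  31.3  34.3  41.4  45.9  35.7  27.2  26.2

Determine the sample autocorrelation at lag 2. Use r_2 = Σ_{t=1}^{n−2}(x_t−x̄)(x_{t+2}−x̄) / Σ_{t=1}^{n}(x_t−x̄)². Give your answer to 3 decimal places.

Mean x̄ = (31.7 + 23.2 + 28.8 + 28.3 + 31.3 + 34.3 + 41.4 + 45.9 + 35.7 + 27.2 + 26.2)/11 = 32.1818
Numerator Σ_{t=1}^{9}(x_t−x̄)(x_{t+2}−x̄) = -4.7716
Denominator Σ(x_t−x̄)² = 458.8164
r_2 = -4.7716 / 458.8164 = -0.010

-0.010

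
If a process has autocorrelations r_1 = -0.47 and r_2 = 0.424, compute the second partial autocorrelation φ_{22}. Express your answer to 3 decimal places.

0.261

φ_{22} = (r_2 − r_1²) / (1 − r_1²)
r_1² = (-0.47)² = 0.2209
Numerator = 0.424 − 0.2209 = 0.2031; denominator = 1 − 0.2209 = 0.7791
φ_{22} = 0.2031 / 0.7791 = 0.261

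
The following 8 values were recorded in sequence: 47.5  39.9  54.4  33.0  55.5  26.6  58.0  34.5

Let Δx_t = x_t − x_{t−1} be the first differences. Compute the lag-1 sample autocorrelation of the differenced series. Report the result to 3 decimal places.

First differences Δx: -7.6, 14.5, -21.4, 22.5, -28.9, 31.4, -23.5
Mean of differences = -1.8571
Numerator Σ(Δx_t−Δx̄)(Δx_{t+1}−Δx̄) = -3167.4447
Denominator Σ(Δx_t−Δx̄)² = 3581.4971
r_1(Δx) = -3167.4447 / 3581.4971 = -0.884

-0.884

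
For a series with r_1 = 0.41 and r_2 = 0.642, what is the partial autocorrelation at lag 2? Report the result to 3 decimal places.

φ_{22} = (r_2 − r_1²) / (1 − r_1²)
r_1² = (0.41)² = 0.1681
Numerator = 0.642 − 0.1681 = 0.4739; denominator = 1 − 0.1681 = 0.8319
φ_{22} = 0.4739 / 0.8319 = 0.570

0.570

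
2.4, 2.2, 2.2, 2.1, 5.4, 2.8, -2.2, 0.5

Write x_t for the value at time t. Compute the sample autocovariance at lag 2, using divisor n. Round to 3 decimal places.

Mean x̄ = (2.4 + 2.2 + 2.2 + 2.1 + 5.4 + 2.8 − 2.2 + 0.5)/8 = 1.9250
Σ_{t=1}^{6}(x_t−x̄)(x_{t+2}−x̄) = -14.2938
γ_2 = -14.2938 / 8 = -1.787

-1.787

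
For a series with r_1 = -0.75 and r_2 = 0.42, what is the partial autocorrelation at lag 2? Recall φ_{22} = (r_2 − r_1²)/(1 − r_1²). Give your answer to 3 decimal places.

-0.326

φ_{22} = (r_2 − r_1²) / (1 − r_1²)
r_1² = (-0.75)² = 0.5625
Numerator = 0.42 − 0.5625 = -0.1425; denominator = 1 − 0.5625 = 0.4375
φ_{22} = -0.1425 / 0.4375 = -0.326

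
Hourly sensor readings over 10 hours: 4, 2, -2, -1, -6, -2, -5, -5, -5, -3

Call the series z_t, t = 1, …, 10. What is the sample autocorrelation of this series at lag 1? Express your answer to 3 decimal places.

Mean z̄ = (4 + 2 − 2 − 1 − 6 − 2 − 5 − 5 − 5 − 3)/10 = -2.3000
Numerator Σ_{t=1}^{9}(z_t−z̄)(z_{t+1}−z̄) = 38.5100
Denominator Σ(z_t−z̄)² = 96.1000
r_1 = 38.5100 / 96.1000 = 0.401

0.401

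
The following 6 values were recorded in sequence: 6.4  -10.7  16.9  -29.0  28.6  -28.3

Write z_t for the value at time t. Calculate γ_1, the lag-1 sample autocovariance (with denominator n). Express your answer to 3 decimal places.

Mean z̄ = (6.4 − 10.7 + 16.9 − 29.0 + 28.6 − 28.3)/6 = -2.6833
Deviations: 9.0833, -8.0167, 19.5833, -26.3167, 31.2833, -25.6167
Σ_{t=1}^{5}(z_t−z̄)(z_{t+1}−z̄) = -2369.8269
γ_1 = -2369.8269 / 6 = -394.971

-394.971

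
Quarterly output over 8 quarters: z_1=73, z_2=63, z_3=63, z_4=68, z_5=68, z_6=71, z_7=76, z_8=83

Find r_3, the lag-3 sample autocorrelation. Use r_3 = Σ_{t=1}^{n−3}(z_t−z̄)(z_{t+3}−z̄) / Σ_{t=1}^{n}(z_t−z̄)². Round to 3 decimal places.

-0.112

Mean z̄ = (73 + 63 + 63 + 68 + 68 + 71 + 76 + 83)/8 = 70.6250
Deviations from mean: 2.3750, -7.6250, -7.6250, -2.6250, -2.6250, 0.3750, 5.3750, 12.3750
Σ(z_t−z̄)(z_{t+3}−z̄) = (-6.2344) + (20.0156) + (-2.8594) + (-14.1094) + (-32.4844) = -35.6719
Denominator Σ(z_t−z̄)² = 317.8750
r_3 = -35.6719 / 317.8750 = -0.112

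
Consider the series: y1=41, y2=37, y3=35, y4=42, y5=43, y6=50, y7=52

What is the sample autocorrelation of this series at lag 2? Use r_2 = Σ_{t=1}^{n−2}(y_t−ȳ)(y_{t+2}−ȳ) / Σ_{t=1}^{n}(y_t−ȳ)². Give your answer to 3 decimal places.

0.058

Mean ȳ = (41 + 37 + 35 + 42 + 43 + 50 + 52)/7 = 42.8571
Σ(y_t−ȳ)(y_{t+2}−ȳ) = (14.5918) + (5.0204) + (-1.1224) + (-6.1224) + (1.3061) = 13.6735
Denominator Σ(y_t−ȳ)² = 234.8571
r_2 = 13.6735 / 234.8571 = 0.058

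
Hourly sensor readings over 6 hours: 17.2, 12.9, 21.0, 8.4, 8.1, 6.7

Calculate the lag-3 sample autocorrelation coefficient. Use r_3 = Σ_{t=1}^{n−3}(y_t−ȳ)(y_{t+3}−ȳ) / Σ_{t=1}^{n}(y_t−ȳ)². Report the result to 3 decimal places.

Mean ȳ = (17.2 + 12.9 + 21.0 + 8.4 + 8.1 + 6.7)/6 = 12.3833
Deviations from mean: 4.8167, 0.5167, 8.6167, -3.9833, -4.2833, -5.6833
Σ(y_t−ȳ)(y_{t+3}−ȳ) = (-19.1864) + (-2.2131) + (-48.9714) = -70.3708
Denominator Σ(y_t−ȳ)² = 164.2283
r_3 = -70.3708 / 164.2283 = -0.428

-0.428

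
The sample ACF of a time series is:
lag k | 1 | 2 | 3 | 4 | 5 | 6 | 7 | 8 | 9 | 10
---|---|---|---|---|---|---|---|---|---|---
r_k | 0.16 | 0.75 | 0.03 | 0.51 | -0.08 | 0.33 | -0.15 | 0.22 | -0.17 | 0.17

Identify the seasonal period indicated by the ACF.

2

The largest autocorrelation is r_2 = 0.75, with weaker echoes at lags 4 (0.51), 6 (0.33), 8 (0.22) and 10 (0.17); the remaining lags stay at or below 0.16.
The dominant spike at lag 2 indicates a seasonal period of 2.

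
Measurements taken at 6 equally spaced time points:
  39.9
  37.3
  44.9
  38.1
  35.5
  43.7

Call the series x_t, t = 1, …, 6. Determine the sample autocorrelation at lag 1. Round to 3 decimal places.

-0.448

Mean x̄ = (39.9 + 37.3 + 44.9 + 38.1 + 35.5 + 43.7)/6 = 39.9000
Deviations from mean: 0.0000, -2.6000, 5.0000, -1.8000, -4.4000, 3.8000
Numerator Σ_{t=1}^{5}(x_t−x̄)(x_{t+1}−x̄) = -30.8000
Denominator Σ(x_t−x̄)² = 68.8000
r_1 = -30.8000 / 68.8000 = -0.448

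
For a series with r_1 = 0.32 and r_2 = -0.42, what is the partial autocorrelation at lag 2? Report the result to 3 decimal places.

φ_{22} = (r_2 − r_1²) / (1 − r_1²)
r_1² = (0.32)² = 0.1024
Numerator = -0.42 − 0.1024 = -0.5224; denominator = 1 − 0.1024 = 0.8976
φ_{22} = -0.5224 / 0.8976 = -0.582

-0.582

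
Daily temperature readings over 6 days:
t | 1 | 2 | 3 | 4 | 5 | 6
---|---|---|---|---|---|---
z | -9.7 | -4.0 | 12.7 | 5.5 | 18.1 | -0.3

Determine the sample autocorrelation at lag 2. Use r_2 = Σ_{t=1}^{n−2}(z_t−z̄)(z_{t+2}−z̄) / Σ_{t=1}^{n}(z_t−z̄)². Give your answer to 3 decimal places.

Mean z̄ = (-9.7 − 4.0 + 12.7 + 5.5 + 18.1 − 0.3)/6 = 3.7167
Numerator Σ_{t=1}^{4}(z_t−z̄)(z_{t+2}−z̄) = -12.2406
Denominator Σ(z_t−z̄)² = 546.4483
r_2 = -12.2406 / 546.4483 = -0.022

-0.022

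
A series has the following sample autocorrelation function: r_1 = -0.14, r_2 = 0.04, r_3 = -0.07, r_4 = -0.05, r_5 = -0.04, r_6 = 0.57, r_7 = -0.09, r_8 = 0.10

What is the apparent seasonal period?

6

The largest autocorrelation is r_6 = 0.57; the remaining lags stay at or below 0.10.
The dominant spike at lag 6 indicates a seasonal period of 6.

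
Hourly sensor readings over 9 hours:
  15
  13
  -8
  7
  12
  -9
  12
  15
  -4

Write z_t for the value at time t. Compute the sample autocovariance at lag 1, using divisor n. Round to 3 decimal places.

-28.779

Mean z̄ = (15 + 13 − 8 + 7 + 12 − 9 + 12 + 15 − 4)/9 = 5.8889
Σ_{t=1}^{8}(z_t−z̄)(z_{t+1}−z̄) = -259.0123
γ_1 = -259.0123 / 9 = -28.779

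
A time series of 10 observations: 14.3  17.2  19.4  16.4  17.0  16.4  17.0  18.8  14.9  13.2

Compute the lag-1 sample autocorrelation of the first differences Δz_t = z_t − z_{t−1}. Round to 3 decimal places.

First differences Δz: 2.9, 2.2, -3.0, 0.6, -0.6, 0.6, 1.8, -3.9, -1.7
Mean of differences = -0.1222
Numerator Σ(Δz_t−Δz̄)(Δz_{t+1}−Δz̄) = -2.3460
Denominator Σ(Δz_t−Δz̄)² = 44.5356
r_1(Δz) = -2.3460 / 44.5356 = -0.053

-0.053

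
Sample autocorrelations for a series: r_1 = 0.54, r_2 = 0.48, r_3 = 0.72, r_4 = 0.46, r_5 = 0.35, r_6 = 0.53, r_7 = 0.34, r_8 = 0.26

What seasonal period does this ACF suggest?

3

The largest autocorrelation is r_3 = 0.72; the remaining lags stay at or below 0.54. The elevated value at lag 1 (0.54), dropping to 0.48 at lag 2, reflects decaying short-term dependence rather than seasonality.
The dominant spike at lag 3 indicates a seasonal period of 3.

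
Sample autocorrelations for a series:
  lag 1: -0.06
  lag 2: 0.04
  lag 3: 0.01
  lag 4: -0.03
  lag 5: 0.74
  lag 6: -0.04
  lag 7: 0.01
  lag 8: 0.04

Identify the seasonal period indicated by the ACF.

The largest autocorrelation is r_5 = 0.74; the remaining lags stay at or below 0.04.
The dominant spike at lag 5 indicates a seasonal period of 5.

5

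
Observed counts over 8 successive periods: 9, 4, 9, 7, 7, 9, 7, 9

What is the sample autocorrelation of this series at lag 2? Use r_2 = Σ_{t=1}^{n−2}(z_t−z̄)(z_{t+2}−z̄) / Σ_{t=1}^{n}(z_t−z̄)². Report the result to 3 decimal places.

Mean z̄ = (9 + 4 + 9 + 7 + 7 + 9 + 7 + 9)/8 = 7.6250
Deviations from mean: 1.3750, -3.6250, 1.3750, -0.6250, -0.6250, 1.3750, -0.6250, 1.3750
Σ(z_t−z̄)(z_{t+2}−z̄) = (1.8906) + (2.2656) + (-0.8594) + (-0.8594) + (0.3906) + (1.8906) = 4.7188
Denominator Σ(z_t−z̄)² = 21.8750
r_2 = 4.7188 / 21.8750 = 0.216

0.216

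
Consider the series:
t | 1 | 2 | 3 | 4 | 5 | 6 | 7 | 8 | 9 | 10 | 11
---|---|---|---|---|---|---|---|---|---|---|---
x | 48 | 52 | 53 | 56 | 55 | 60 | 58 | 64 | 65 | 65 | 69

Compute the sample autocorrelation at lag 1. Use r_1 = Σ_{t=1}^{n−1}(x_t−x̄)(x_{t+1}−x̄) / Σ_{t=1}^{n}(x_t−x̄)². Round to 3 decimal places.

Mean x̄ = (48 + 52 + 53 + 56 + 55 + 60 + 58 + 64 + 65 + 65 + 69)/11 = 58.6364
Numerator Σ_{t=1}^{10}(x_t−x̄)(x_{t+1}−x̄) = 263.7769
Denominator Σ(x_t−x̄)² = 428.5455
r_1 = 263.7769 / 428.5455 = 0.616

0.616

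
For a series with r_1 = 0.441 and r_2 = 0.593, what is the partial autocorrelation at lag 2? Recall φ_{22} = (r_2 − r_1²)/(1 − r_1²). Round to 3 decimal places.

0.495

φ_{22} = (r_2 − r_1²) / (1 − r_1²)
r_1² = (0.441)² = 0.194481
Numerator = 0.593 − 0.1945 = 0.3985; denominator = 1 − 0.1945 = 0.8055
φ_{22} = 0.3985 / 0.8055 = 0.495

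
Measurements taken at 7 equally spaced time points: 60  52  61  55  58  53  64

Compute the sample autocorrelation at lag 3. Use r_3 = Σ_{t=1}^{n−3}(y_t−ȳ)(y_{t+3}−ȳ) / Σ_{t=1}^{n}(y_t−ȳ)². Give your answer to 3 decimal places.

-0.347

Mean ȳ = (60 + 52 + 61 + 55 + 58 + 53 + 64)/7 = 57.5714
Deviations from mean: 2.4286, -5.5714, 3.4286, -2.5714, 0.4286, -4.5714, 6.4286
Σ(y_t−ȳ)(y_{t+3}−ȳ) = (-6.2449) + (-2.3878) + (-15.6735) + (-16.5306) = -40.8367
Denominator Σ(y_t−ȳ)² = 117.7143
r_3 = -40.8367 / 117.7143 = -0.347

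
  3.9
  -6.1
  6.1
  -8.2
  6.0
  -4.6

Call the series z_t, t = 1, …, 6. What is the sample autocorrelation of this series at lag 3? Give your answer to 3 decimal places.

-0.458

Mean z̄ = (3.9 − 6.1 + 6.1 − 8.2 + 6.0 − 4.6)/6 = -0.4833
Numerator Σ_{t=1}^{3}(z_t−z̄)(z_{t+3}−z̄) = -97.3408
Denominator Σ(z_t−z̄)² = 212.6283
r_3 = -97.3408 / 212.6283 = -0.458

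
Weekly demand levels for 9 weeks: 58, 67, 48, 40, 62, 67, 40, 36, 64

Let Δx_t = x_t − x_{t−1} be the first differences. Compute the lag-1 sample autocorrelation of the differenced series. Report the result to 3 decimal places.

-0.079

First differences Δx: 9, -19, -8, 22, 5, -27, -4, 28
Mean of differences = 0.7500
Numerator Σ(Δx_t−Δx̄)(Δx_{t+1}−Δx̄) = -201.3125
Denominator Σ(Δx_t−Δx̄)² = 2539.5000
r_1(Δx) = -201.3125 / 2539.5000 = -0.079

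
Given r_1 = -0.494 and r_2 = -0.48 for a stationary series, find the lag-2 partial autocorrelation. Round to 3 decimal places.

φ_{22} = (r_2 − r_1²) / (1 − r_1²)
r_1² = (-0.494)² = 0.244036
Numerator = -0.48 − 0.2440 = -0.7240; denominator = 1 − 0.2440 = 0.7560
φ_{22} = -0.7240 / 0.7560 = -0.958

-0.958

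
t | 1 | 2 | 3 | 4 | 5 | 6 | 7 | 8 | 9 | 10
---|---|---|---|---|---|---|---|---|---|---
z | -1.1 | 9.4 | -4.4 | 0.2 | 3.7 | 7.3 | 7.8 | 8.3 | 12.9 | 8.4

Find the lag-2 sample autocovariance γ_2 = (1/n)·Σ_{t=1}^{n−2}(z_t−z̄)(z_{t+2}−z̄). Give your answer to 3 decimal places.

7.634

Mean z̄ = (-1.1 + 9.4 − 4.4 + 0.2 + 3.7 + 7.3 + 7.8 + 8.3 + 12.9 + 8.4)/10 = 5.2500
Σ_{t=1}^{8}(z_t−z̄)(z_{t+2}−z̄) = 76.3400
γ_2 = 76.3400 / 10 = 7.634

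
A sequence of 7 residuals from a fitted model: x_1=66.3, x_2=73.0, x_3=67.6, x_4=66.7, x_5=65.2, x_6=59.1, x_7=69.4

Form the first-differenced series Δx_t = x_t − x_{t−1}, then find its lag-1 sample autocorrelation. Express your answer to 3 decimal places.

-0.351

First differences Δx: 6.7, -5.4, -0.9, -1.5, -6.1, 10.3
Mean of differences = 0.5167
Numerator Σ(Δx_t−Δx̄)(Δx_{t+1}−Δx̄) = -76.7353
Denominator Σ(Δx_t−Δx̄)² = 218.8083
r_1(Δx) = -76.7353 / 218.8083 = -0.351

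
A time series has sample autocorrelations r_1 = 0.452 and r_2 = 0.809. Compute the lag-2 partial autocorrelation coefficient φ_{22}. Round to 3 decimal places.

0.760

φ_{22} = (r_2 − r_1²) / (1 − r_1²)
r_1² = (0.452)² = 0.204304
Numerator = 0.809 − 0.2043 = 0.6047; denominator = 1 − 0.2043 = 0.7957
φ_{22} = 0.6047 / 0.7957 = 0.760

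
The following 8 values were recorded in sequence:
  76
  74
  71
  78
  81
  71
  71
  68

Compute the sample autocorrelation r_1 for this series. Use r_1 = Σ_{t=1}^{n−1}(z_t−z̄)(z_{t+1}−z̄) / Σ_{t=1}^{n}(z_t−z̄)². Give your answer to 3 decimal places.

Mean z̄ = (76 + 74 + 71 + 78 + 81 + 71 + 71 + 68)/8 = 73.7500
Deviations from mean: 2.2500, 0.2500, -2.7500, 4.2500, 7.2500, -2.7500, -2.7500, -5.7500
Σ(z_t−z̄)(z_{t+1}−z̄) = (0.5625) + (-0.6875) + (-11.6875) + (30.8125) + (-19.9375) + (7.5625) + (15.8125) = 22.4375
Denominator Σ(z_t−z̄)² = 131.5000
r_1 = 22.4375 / 131.5000 = 0.171

0.171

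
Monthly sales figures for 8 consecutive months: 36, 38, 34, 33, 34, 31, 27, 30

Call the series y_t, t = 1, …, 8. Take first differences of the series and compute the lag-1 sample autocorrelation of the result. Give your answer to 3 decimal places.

-0.357

First differences Δy: 2, -4, -1, 1, -3, -4, 3
Mean of differences = -0.8571
Numerator Σ(Δy_t−Δȳ)(Δy_{t+1}−Δȳ) = -18.1633
Denominator Σ(Δy_t−Δȳ)² = 50.8571
r_1(Δy) = -18.1633 / 50.8571 = -0.357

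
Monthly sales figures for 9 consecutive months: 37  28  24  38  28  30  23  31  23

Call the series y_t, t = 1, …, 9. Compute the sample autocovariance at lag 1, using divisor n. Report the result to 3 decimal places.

-9.767

Mean ȳ = (37 + 28 + 24 + 38 + 28 + 30 + 23 + 31 + 23)/9 = 29.1111
Σ_{t=1}^{8}(y_t−ȳ)(y_{t+1}−ȳ) = -87.9012
γ_1 = -87.9012 / 9 = -9.767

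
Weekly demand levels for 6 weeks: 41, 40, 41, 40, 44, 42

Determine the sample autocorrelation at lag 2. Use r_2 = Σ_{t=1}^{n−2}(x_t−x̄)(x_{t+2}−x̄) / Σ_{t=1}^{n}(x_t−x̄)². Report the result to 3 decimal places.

Mean x̄ = (41 + 40 + 41 + 40 + 44 + 42)/6 = 41.3333
Deviations from mean: -0.3333, -1.3333, -0.3333, -1.3333, 2.6667, 0.6667
Σ(x_t−x̄)(x_{t+2}−x̄) = (0.1111) + (1.7778) + (-0.8889) + (-0.8889) = 0.1111
Denominator Σ(x_t−x̄)² = 11.3333
r_2 = 0.1111 / 11.3333 = 0.010

0.010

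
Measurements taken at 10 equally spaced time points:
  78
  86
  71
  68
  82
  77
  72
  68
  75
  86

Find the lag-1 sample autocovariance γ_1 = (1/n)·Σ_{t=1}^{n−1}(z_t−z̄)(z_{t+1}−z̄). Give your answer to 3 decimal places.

-0.339

Mean z̄ = (78 + 86 + 71 + 68 + 82 + 77 + 72 + 68 + 75 + 86)/10 = 76.3000
Σ_{t=1}^{9}(z_t−z̄)(z_{t+1}−z̄) = -3.3900
γ_1 = -3.3900 / 10 = -0.339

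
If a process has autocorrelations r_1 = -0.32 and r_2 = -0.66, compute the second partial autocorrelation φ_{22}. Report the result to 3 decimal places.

φ_{22} = (r_2 − r_1²) / (1 − r_1²)
r_1² = (-0.32)² = 0.1024
Numerator = -0.66 − 0.1024 = -0.7624; denominator = 1 − 0.1024 = 0.8976
φ_{22} = -0.7624 / 0.8976 = -0.849

-0.849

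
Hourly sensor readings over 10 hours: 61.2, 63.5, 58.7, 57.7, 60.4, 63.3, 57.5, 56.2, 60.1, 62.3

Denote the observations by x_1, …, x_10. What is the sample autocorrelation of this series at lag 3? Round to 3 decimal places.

Mean x̄ = (61.2 + 63.5 + 58.7 + 57.7 + 60.4 + 63.3 + 57.5 + 56.2 + 60.1 + 62.3)/10 = 60.0900
Numerator Σ_{t=1}^{7}(x_t−x̄)(x_{t+3}−x̄) = -6.7653
Denominator Σ(x_t−x̄)² = 57.6290
r_3 = -6.7653 / 57.6290 = -0.117

-0.117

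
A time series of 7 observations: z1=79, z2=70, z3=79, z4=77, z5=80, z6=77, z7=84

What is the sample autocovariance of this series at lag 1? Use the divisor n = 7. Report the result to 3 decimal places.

-3.857

Mean z̄ = (79 + 70 + 79 + 77 + 80 + 77 + 84)/7 = 78.0000
Σ_{t=1}^{6}(z_t−z̄)(z_{t+1}−z̄) = -27.0000
γ_1 = -27.0000 / 7 = -3.857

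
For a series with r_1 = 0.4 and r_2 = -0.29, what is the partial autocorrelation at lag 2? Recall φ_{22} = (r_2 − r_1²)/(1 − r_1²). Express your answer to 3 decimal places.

φ_{22} = (r_2 − r_1²) / (1 − r_1²)
r_1² = (0.4)² = 0.16
Numerator = -0.29 − 0.1600 = -0.4500; denominator = 1 − 0.1600 = 0.8400
φ_{22} = -0.4500 / 0.8400 = -0.536

-0.536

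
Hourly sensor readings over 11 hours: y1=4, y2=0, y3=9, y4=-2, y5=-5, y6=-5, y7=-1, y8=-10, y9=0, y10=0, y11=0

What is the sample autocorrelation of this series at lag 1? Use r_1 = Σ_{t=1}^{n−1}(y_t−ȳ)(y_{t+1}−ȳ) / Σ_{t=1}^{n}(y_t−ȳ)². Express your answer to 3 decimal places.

Mean ȳ = (4 + 0 + 9 − 2 − 5 − 5 − 1 − 10 + 0 + 0 + 0)/11 = -0.9091
Numerator Σ_{t=1}^{10}(y_t−ȳ)(y_{t+1}−ȳ) = 18.4463
Denominator Σ(y_t−ȳ)² = 242.9091
r_1 = 18.4463 / 242.9091 = 0.076

0.076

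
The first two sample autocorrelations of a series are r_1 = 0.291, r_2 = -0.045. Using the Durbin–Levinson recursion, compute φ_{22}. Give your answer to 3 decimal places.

φ_{22} = (r_2 − r_1²) / (1 − r_1²)
r_1² = (0.291)² = 0.084681
Numerator = -0.045 − 0.0847 = -0.1297; denominator = 1 − 0.0847 = 0.9153
φ_{22} = -0.1297 / 0.9153 = -0.142

-0.142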